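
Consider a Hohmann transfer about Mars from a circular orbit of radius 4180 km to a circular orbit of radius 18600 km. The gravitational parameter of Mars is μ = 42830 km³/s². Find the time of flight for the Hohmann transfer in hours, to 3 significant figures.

The Hohmann ellipse has a_t = (r₁ + r₂)/2 = 11390 km.
By Kepler's third law the transfer-orbit period is T = 2π√(a_t³/μ), so t = T/2 = 18453 s.
Converting: 18453 s ÷ 3600 s/hour = 5.13 hours.

t = 5.13 hours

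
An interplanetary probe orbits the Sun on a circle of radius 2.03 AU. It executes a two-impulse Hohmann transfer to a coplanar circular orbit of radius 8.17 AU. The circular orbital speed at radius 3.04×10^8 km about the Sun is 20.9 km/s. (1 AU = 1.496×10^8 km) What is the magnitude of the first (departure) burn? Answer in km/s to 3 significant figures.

From the circular-orbit relation v² = μ/r at r = 3.04×10^8 km: μ = v²r = (20.9)² × 3.04×10^8 = 1.32790×10^11 km³/s².
In km: r₁ = 2.03 × 1.496×10^8 = 3.03688×10^8 km; r₂ = 8.17 × 1.496×10^8 = 1.222232×10^9 km.
Semi-major axis of the transfer orbit: a_t = (3.03688×10^8 + 1.222232×10^9)/2 = 7.6296×10^8 km.
Circular speed at r = 3.03688×10^8 km: v_c = √(μ/r) = 20.9107 km/s.
Vis-viva on the transfer ellipse at r = 3.03688×10^8 km gives v_t = √[μ(2/r − 1/a_t)] = 26.4664 km/s.
Δv₁ = |v_t − v_c| = |26.4664 − 20.9107| = 5.556 km/s.

Δv₁ = 5.56 km/s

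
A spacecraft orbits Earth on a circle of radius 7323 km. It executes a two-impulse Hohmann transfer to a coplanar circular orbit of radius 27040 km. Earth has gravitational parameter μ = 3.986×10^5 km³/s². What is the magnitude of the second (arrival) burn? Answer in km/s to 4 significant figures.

Transfer-ellipse semi-major axis a_t = (r₁ + r₂)/2 = (7323 + 27040)/2 = 17181.5 km.
On the circular orbit at r = 27040 km, v_c = √(μ/r) = 3.8394 km/s.
Transfer-orbit speed at the same r (vis-viva, a = a_t): v_t = √[μ(2/r − 1/a_t)] = 2.5066 km/s.
Δv₂ = |v_t − v_c| = |2.5066 − 3.8394| = 1.333 km/s.

Δv₂ = 1.333 km/s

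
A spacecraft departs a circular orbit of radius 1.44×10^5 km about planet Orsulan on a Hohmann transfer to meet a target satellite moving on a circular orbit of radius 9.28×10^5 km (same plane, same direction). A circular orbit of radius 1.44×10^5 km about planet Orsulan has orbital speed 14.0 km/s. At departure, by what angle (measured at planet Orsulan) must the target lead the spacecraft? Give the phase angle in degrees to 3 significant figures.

φ = 101°

From the circular-orbit relation v² = μ/r at r = 1.44×10^5 km: μ = v²r = (14.0)² × 1.44×10^5 = 2.82240×10^7 km³/s².
Semi-major axis of the transfer orbit: a_t = (1.440×10^5 + 9.280×10^5)/2 = 5.360×10^5 km.
The half-period of the transfer ellipse is t = π√(a_t³/μ) = 2.321×10^5 s.
Target angular speed ω₂ = √(μ/r₂³) = 5.943×10^-6 rad/s.
Angle swept by the target during transfer: ω₂·t = 1.379 rad = 79.01°.
Arrival is 180° from departure on the ellipse, so φ = 180° − 79.01° = 101°.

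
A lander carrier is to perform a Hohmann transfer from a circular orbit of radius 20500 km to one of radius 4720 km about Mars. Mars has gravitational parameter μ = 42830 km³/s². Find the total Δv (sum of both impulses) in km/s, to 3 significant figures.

Δv = 1.39 km/s

Transfer-ellipse semi-major axis a_t = (r₁ + r₂)/2 = (20500 + 4720)/2 = 12610 km.
At r₁ the circular-orbit speed is v₁ = √(μ/r₁) = 1.4454 km/s.
Transfer-orbit speed at r₁ (vis-viva equation): v_a = √[μ(2/r₁ − 1/a_t)] = 0.88432 km/s.
First burn Δv₁ = |v_a − v₁| = 0.5611 km/s.
At r₂, v₂ = √(μ/r₂) = 3.0123 km/s.
Transfer-orbit speed at r₂: v_p = √[μ(2/r₂ − 1/a_t)] = 3.8408 km/s.
Second burn Δv₂ = |v₂ − v_p| = 0.8285 km/s.
Δv = Δv₁ + Δv₂ = 0.5611 + 0.8285 = 1.390 km/s.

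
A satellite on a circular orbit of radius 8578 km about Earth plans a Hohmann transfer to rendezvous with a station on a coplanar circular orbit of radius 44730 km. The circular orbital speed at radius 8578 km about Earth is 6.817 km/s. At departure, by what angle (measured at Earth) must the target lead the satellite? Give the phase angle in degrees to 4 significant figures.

φ = 97.20°

From the circular-orbit relation v² = μ/r at r = 8578 km: μ = v²r = (6.817)² × 8578 = 3.98632×10^5 km³/s².
Transfer-ellipse semi-major axis a_t = (r₁ + r₂)/2 = (8578 + 44730)/2 = 26654 km.
Transfer time t = π√(a_t³/μ) = 21652 s.
The target's mean motion on its circular orbit is ω₂ = √(μ/r₂³) = 6.6740×10^-5 rad/s.
Angle swept by the target during transfer: ω₂·t = 1.4451 rad = 82.80°.
The satellite traverses 180° on the transfer ellipse, so the target must lead by 180° − 82.80° = 97.20°.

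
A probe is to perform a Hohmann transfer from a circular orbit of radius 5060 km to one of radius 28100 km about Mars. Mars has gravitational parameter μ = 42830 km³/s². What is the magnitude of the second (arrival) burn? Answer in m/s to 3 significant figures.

Δv₂ = 553 m/s

The Hohmann ellipse has a_t = (r₁ + r₂)/2 = 16580 km.
On the circular orbit at r = 28100 km, v_c = √(μ/r) = 1.2346 km/s.
Transfer-orbit speed at the same r (vis-viva, a = a_t): v_t = √[μ(2/r − 1/a_t)] = 0.68203 km/s.
Δv₂ = |v_t − v_c| = |0.68203 − 1.2346| = 0.5526 km/s.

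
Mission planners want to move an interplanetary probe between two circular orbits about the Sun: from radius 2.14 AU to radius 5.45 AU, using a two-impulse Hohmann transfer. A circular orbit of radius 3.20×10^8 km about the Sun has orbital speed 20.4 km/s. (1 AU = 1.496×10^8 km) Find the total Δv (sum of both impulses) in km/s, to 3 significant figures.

Δv = 7.23 km/s

From the circular-orbit relation v² = μ/r at r = 3.20×10^8 km: μ = v²r = (20.4)² × 3.20×10^8 = 1.33171×10^11 km³/s².
In km: r₁ = 2.14 × 1.496×10^8 = 3.20144×10^8 km; r₂ = 5.45 × 1.496×10^8 = 8.1532×10^8 km.
Semi-major axis of the transfer orbit: a_t = (3.20144×10^8 + 8.1532×10^8)/2 = 5.67732×10^8 km.
Circular speed at r₁: v₁ = √(μ/r₁) = √(1.33171×10^11/3.20144×10^8) = 20.395 km/s.
Transfer-orbit speed at r₁ (vis-viva): v_p = √[μ(2/r₁ − 1/a_t)] = 24.441 km/s.
First burn Δv₁ = |v_p − v₁| = 4.046 km/s.
Circular speed at r₂: v₂ = √(μ/r₂) = 12.78 km/s.
Transfer-orbit speed at r₂: v_a = √[μ(2/r₂ − 1/a_t)] = 9.597 km/s.
Second burn Δv₂ = |v₂ − v_a| = 3.183 km/s.
Δv = Δv₁ + Δv₂ = 4.046 + 3.183 = 7.229 km/s.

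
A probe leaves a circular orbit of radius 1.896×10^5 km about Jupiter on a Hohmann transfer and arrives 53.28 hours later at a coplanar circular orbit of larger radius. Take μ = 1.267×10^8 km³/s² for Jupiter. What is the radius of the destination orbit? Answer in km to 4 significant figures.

Transfer time t = 53.28 hours = 1.91808×10^5 s, and t = π√(a_t³/μ).
So a_t = (μ t²/π²)^(1/3) = (1.267×10^8 × (1.91808×10^5)² / π²)^(1/3) = 7.7876×10^5 km.
Since a_t = (r₁ + r₂)/2, r₂ = 2a_t − r₁ = 2×7.7876×10^5 − 1.896×10^5 = 1.36792×10^6 km.

r₂ = 1.368×10^6 km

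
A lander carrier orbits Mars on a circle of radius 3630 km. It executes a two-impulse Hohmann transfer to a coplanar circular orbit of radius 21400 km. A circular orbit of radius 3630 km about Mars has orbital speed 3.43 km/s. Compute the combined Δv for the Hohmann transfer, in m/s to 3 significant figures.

From the circular-orbit relation v² = μ/r at r = 3630 km: μ = v²r = (3.43)² × 3630 = 42706.6 km³/s².
The Hohmann ellipse has a_t = (r₁ + r₂)/2 = 12515 km.
Circular speed at r₁: v₁ = √(μ/r₁) = √(42706.6/3630) = 3.430 km/s.
On the transfer ellipse at r₁, vis-viva gives v_p = √[μ(2/r₁ − 1/a_t)] = 4.485 km/s.
First burn Δv₁ = |v_p − v₁| = 1.055 km/s.
Circular speed at r₂: v₂ = √(μ/r₂) = 1.4127 km/s.
Transfer-orbit speed at r₂: v_a = √[μ(2/r₂ − 1/a_t)] = 0.76081 km/s.
Second burn Δv₂ = |v₂ − v_a| = 0.6519 km/s.
Total Δv = Δv₁ + Δv₂ = 1.707 km/s.

Δv = 1710 m/s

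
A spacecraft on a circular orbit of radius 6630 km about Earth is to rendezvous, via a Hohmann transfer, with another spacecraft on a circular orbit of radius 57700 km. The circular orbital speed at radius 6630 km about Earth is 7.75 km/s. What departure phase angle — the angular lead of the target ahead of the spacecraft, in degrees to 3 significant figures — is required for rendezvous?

φ = 105°

From the circular-orbit relation v² = μ/r at r = 6630 km: μ = v²r = (7.75)² × 6630 = 3.98214×10^5 km³/s².
The Hohmann ellipse has a_t = (r₁ + r₂)/2 = 32165 km.
The half-period of the transfer ellipse is t = π√(a_t³/μ) = 28720 s.
The target's mean motion on its circular orbit is ω₂ = √(μ/r₂³) = 4.553×10^-5 rad/s.
Angle swept by the target during transfer: ω₂·t = 1.3076 rad = 74.92°.
Arrival is 180° from departure on the ellipse, so φ = 180° − 74.92° = 105°.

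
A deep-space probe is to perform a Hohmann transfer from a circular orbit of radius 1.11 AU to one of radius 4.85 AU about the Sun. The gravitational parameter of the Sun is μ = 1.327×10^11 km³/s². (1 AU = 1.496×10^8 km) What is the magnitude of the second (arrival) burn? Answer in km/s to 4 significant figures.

Δv₂ = 5.270 km/s

In km: r₁ = 1.11 × 1.496×10^8 = 1.66056×10^8 km; r₂ = 4.85 × 1.496×10^8 = 7.2556×10^8 km.
Transfer-ellipse semi-major axis a_t = (r₁ + r₂)/2 = (1.66056×10^8 + 7.2556×10^8)/2 = 4.45808×10^8 km.
Circular speed at r = 7.2556×10^8 km: v_c = √(μ/r) = 13.524 km/s.
Transfer-orbit speed at the same r (vis-viva, a = a_t): v_t = √[μ(2/r − 1/a_t)] = 8.2538 km/s.
Δv₂ = |v_t − v_c| = |8.2538 − 13.524| = 5.270 km/s.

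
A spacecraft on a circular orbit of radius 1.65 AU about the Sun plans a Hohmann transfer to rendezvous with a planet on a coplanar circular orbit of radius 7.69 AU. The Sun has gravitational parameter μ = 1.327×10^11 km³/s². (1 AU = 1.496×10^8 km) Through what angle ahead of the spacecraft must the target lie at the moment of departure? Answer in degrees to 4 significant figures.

In km: r₁ = 1.65 × 1.496×10^8 = 2.4684×10^8 km; r₂ = 7.69 × 1.496×10^8 = 1.150424×10^9 km.
Transfer-ellipse semi-major axis a_t = (r₁ + r₂)/2 = (2.4684×10^8 + 1.150424×10^9)/2 = 6.98632×10^8 km.
Transfer time t = π√(a_t³/μ) = 1.5925×10^8 s.
Target angular speed ω₂ = √(μ/r₂³) = 9.3357×10^-9 rad/s.
Angle swept by the target during transfer: ω₂·t = 1.4867 rad = 85.18°.
The spacecraft traverses 180° on the transfer ellipse, so the target must lead by 180° − 85.18° = 94.82°.

φ = 94.82°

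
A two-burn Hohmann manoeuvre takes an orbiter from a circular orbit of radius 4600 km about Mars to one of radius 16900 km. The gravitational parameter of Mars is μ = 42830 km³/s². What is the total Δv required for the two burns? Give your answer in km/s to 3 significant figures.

Semi-major axis of the transfer orbit: a_t = (4600 + 16900)/2 = 10750 km.
Circular speed at r₁: v₁ = √(μ/r₁) = √(42830/4600) = 3.0514 km/s.
On the transfer ellipse at r₁, v² = μ(2/r − 1/a) gives v_p = √[μ(2/r₁ − 1/a_t)] = 3.8259 km/s.
First burn Δv₁ = |v_p − v₁| = 0.7745 km/s.
Circular speed at r₂: v₂ = √(μ/r₂) = 1.5920 km/s.
Transfer-orbit speed at r₂: v_a = √[μ(2/r₂ − 1/a_t)] = 1.0414 km/s.
Second burn Δv₂ = |v₂ − v_a| = 0.5506 km/s.
Total Δv = Δv₁ + Δv₂ = 1.325 km/s.

Δv = 1.33 km/s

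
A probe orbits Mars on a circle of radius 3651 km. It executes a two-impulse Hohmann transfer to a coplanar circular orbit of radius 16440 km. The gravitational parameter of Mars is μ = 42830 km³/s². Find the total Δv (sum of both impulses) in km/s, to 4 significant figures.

Δv = 1.598 km/s

Transfer-ellipse semi-major axis a_t = (r₁ + r₂)/2 = (3651 + 16440)/2 = 10045.5 km.
At r₁ the circular-orbit speed is v₁ = √(μ/r₁) = 3.42506 km/s.
Transfer-orbit speed at r₁ (vis-viva): v_p = √[μ(2/r₁ − 1/a_t)] = 4.38161 km/s.
First burn Δv₁ = |v_p − v₁| = 0.95655 km/s.
Circular speed at r₂: v₂ = √(μ/r₂) = 1.61407 km/s.
Transfer-orbit speed at r₂: v_a = √[μ(2/r₂ − 1/a_t)] = 0.973068 km/s.
Second burn Δv₂ = |v₂ − v_a| = 0.64100 km/s.
Δv = Δv₁ + Δv₂ = 0.95655 + 0.64100 = 1.598 km/s.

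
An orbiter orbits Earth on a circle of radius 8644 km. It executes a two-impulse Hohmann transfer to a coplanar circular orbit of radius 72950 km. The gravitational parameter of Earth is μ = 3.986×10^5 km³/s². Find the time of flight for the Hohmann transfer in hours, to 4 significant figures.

t = 11.39 hours

Transfer-ellipse semi-major axis a_t = (r₁ + r₂)/2 = (8644 + 72950)/2 = 40797 km.
Half the transfer-orbit period gives t = π√(a_t³/μ) = 41000 s.
Converting: 41000 s ÷ 3600 s/hour = 11.39 hours.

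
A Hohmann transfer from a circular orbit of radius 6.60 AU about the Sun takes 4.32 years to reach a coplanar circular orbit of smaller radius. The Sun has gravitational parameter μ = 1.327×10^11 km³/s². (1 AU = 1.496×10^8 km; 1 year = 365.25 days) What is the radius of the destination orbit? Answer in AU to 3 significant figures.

In km: r₁ = 6.60 × 1.496×10^8 = 9.8736×10^8 km.
Transfer time t = 4.32 years × 365.25 × 86400 s = 1.36328832×10^8 s, and t = π√(a_t³/μ).
So a_t = (μ t²/π²)^(1/3) = (1.327×10^11 × (1.36328832×10^8)² / π²)^(1/3) = 6.2987×10^8 km.
Since a_t = (r₁ + r₂)/2, r₂ = 2a_t − r₁ = 2×6.2987×10^8 − 9.8736×10^8 = 2.7238×10^8 km.
In AU: r₂ = 2.7238×10^8 / 1.496×10^8 = 1.82 AU.

r₂ = 1.82 AU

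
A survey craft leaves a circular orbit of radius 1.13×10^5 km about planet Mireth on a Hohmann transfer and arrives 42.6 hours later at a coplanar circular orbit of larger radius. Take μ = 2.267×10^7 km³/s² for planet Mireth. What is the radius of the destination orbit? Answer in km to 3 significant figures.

r₂ = 6.43×10^5 km

Transfer time t = 42.6 hours = 1.5336×10^5 s, and t = π√(a_t³/μ).
So a_t = (μ t²/π²)^(1/3) = (2.267×10^7 × (1.5336×10^5)² / π²)^(1/3) = 3.7803×10^5 km.
Since a_t = (r₁ + r₂)/2, r₂ = 2a_t − r₁ = 2×3.7803×10^5 − 1.130×10^5 = 6.4306×10^5 km.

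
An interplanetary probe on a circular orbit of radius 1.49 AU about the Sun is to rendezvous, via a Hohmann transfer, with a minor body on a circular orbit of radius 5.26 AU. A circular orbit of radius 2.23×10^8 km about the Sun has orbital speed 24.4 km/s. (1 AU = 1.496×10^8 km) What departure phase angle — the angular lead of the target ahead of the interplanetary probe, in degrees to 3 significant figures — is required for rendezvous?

φ = 87.5°

From the circular-orbit relation v² = μ/r at r = 2.23×10^8 km: μ = v²r = (24.4)² × 2.23×10^8 = 1.32765×10^11 km³/s².
In km: r₁ = 1.49 × 1.496×10^8 = 2.22904×10^8 km; r₂ = 5.26 × 1.496×10^8 = 7.86896×10^8 km.
Transfer-ellipse semi-major axis a_t = (r₁ + r₂)/2 = (2.22904×10^8 + 7.86896×10^8)/2 = 5.049×10^8 km.
Transfer time t = π√(a_t³/μ) = 9.78173×10^7 s.
Target angular speed ω₂ = √(μ/r₂³) = 1.65069×10^-8 rad/s.
Angle swept by the target during transfer: ω₂·t = 1.61466 rad = 92.51°.
Arrival is 180° from departure on the ellipse, so φ = 180° − 92.51° = 87.5°.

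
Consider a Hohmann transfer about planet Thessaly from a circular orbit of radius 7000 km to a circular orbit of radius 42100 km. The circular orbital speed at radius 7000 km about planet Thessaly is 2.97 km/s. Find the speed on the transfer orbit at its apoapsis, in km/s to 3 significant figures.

From the circular-orbit relation v² = μ/r at r = 7000 km: μ = v²r = (2.97)² × 7000 = 61746.3 km³/s².
Semi-major axis of the transfer orbit: a_t = (7000 + 42100)/2 = 24550 km.
At apoapsis, r = 42100 km.
From the vis-viva equation, v = √[μ(2/r − 1/a_t)] = 0.6467 km/s.

v = 0.647 km/s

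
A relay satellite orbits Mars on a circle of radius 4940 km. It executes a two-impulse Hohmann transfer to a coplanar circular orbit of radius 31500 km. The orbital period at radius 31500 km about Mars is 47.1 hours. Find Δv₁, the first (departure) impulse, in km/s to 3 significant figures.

Δv₁ = 0.928 km/s

From Kepler's third law T² = 4π²r³/μ at r = 31500 km, T = 47.1 hours = 47.1 × 3600 s = 1.6956×10^5 s: μ = 4π²r³/T² = 42918.5 km³/s².
The Hohmann ellipse has a_t = (r₁ + r₂)/2 = 18220 km.
On the circular orbit at r = 4940 km, v_c = √(μ/r) = 2.9475 km/s.
Transfer-orbit speed at the same r (vis-viva, a = a_t): v_t = √[μ(2/r − 1/a_t)] = 3.8756 km/s.
Δv₁ = |v_t − v_c| = |3.8756 − 2.9475| = 0.9281 km/s.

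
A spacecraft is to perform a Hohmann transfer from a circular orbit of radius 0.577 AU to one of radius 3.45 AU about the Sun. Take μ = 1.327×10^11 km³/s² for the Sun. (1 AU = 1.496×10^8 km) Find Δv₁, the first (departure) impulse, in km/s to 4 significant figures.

In km: r₁ = 0.577 × 1.496×10^8 = 8.63192×10^7 km; r₂ = 3.45 × 1.496×10^8 = 5.1612×10^8 km.
The Hohmann ellipse has a_t = (r₁ + r₂)/2 = 3.012196×10^8 km.
On the circular orbit at r = 8.63192×10^7 km, v_c = √(μ/r) = 39.21 km/s.
Transfer-orbit speed at the same r (vis-viva, a = a_t): v_t = √[μ(2/r − 1/a_t)] = 51.32 km/s.
Δv₁ = |v_t − v_c| = |51.32 − 39.21| = 12.11 km/s.

Δv₁ = 12.11 km/s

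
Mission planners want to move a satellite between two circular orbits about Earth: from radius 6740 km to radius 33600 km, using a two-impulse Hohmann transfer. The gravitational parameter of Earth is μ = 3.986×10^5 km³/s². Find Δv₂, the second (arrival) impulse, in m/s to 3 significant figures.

Semi-major axis of the transfer orbit: a_t = (6740 + 33600)/2 = 20170 km.
On the circular orbit at r = 33600 km, v_c = √(μ/r) = 3.444 km/s.
Transfer-orbit speed at the same r (vis-viva, a = a_t): v_t = √[μ(2/r − 1/a_t)] = 1.991 km/s.
Δv₂ = |v_t − v_c| = |1.991 − 3.444| = 1.453 km/s.

Δv₂ = 1450 m/s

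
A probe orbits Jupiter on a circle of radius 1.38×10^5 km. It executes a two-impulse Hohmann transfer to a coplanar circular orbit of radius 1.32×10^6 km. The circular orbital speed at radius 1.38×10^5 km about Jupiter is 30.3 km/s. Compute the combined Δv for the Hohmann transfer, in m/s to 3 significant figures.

Δv = 16000 m/s

From the circular-orbit relation v² = μ/r at r = 1.38×10^5 km: μ = v²r = (30.3)² × 1.38×10^5 = 1.26696×10^8 km³/s².
Transfer-ellipse semi-major axis a_t = (r₁ + r₂)/2 = (1.380×10^5 + 1.320×10^6)/2 = 7.290×10^5 km.
Circular speed at r₁: v₁ = √(μ/r₁) = √(1.26696×10^8/1.380×10^5) = 30.300 km/s.
On the transfer ellipse at r₁, v² = μ(2/r − 1/a) gives v_p = √[μ(2/r₁ − 1/a_t)] = 40.772 km/s.
First burn Δv₁ = |v_p − v₁| = 10.472 km/s.
At r₂, v₂ = √(μ/r₂) = 9.79705 km/s.
Transfer-orbit speed at r₂: v_a = √[μ(2/r₂ − 1/a_t)] = 4.26256 km/s.
Second burn Δv₂ = |v₂ − v_a| = 5.5345 km/s.
Total Δv = Δv₁ + Δv₂ = 16.01 km/s.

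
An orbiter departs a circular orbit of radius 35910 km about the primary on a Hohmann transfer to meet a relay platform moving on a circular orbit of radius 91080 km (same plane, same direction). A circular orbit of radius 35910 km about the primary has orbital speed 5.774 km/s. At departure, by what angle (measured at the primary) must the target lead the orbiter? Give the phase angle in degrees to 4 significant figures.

φ = 75.23°

From the circular-orbit relation v² = μ/r at r = 35910 km: μ = v²r = (5.774)² × 35910 = 1.19721×10^6 km³/s².
Transfer-ellipse semi-major axis a_t = (r₁ + r₂)/2 = (35910 + 91080)/2 = 63495 km.
The half-period of the transfer ellipse is t = π√(a_t³/μ) = 45938 s.
Target angular speed ω₂ = √(μ/r₂³) = 3.9806×10^-5 rad/s.
Angle swept by the target during transfer: ω₂·t = 1.8286 rad = 104.77°.
Arrival is 180° from departure on the ellipse, so φ = 180° − 104.77° = 75.23°.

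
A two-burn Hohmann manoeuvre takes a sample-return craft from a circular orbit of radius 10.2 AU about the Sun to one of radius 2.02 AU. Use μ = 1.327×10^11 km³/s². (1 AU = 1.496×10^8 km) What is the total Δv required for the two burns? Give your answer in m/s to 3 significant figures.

Δv = 10100 m/s

In km: r₁ = 10.2 × 1.496×10^8 = 1.52592×10^9 km; r₂ = 2.02 × 1.496×10^8 = 3.02192×10^8 km.
Semi-major axis of the transfer orbit: a_t = (1.52592×10^9 + 3.02192×10^8)/2 = 9.14056×10^8 km.
Circular speed at r₁: v₁ = √(μ/r₁) = √(1.327×10^11/1.52592×10^9) = 9.325 km/s.
On the transfer ellipse at r₁, v² = μ(2/r − 1/a) gives v_a = √[μ(2/r₁ − 1/a_t)] = 5.362 km/s.
First burn Δv₁ = |v_a − v₁| = 3.963 km/s.
Circular speed at r₂: v₂ = √(μ/r₂) = 20.96 km/s.
Transfer-orbit speed at r₂: v_p = √[μ(2/r₂ − 1/a_t)] = 27.08 km/s.
Second burn Δv₂ = |v₂ − v_p| = 6.120 km/s.
Total Δv = Δv₁ + Δv₂ = 10.08 km/s.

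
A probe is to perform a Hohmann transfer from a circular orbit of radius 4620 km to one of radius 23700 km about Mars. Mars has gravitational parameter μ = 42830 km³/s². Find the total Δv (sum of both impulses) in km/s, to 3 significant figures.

Transfer-ellipse semi-major axis a_t = (r₁ + r₂)/2 = (4620 + 23700)/2 = 14160 km.
At r₁ the circular-orbit speed is v₁ = √(μ/r₁) = 3.0448 km/s.
Transfer-orbit speed at r₁ (v² = μ(2/r − 1/a)): v_p = √[μ(2/r₁ − 1/a_t)] = 3.9391 km/s.
First burn Δv₁ = |v_p − v₁| = 0.8943 km/s.
At r₂, v₂ = √(μ/r₂) = 1.3443 km/s.
Transfer-orbit speed at r₂: v_a = √[μ(2/r₂ − 1/a_t)] = 0.76787 km/s.
Second burn Δv₂ = |v₂ − v_a| = 0.5764 km/s.
Total Δv = Δv₁ + Δv₂ = 1.471 km/s.

Δv = 1.47 km/s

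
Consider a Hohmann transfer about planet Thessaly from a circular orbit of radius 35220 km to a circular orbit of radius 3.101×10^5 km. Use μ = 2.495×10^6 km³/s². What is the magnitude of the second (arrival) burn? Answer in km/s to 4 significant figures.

The Hohmann ellipse has a_t = (r₁ + r₂)/2 = 1.7266×10^5 km.
On the circular orbit at r = 3.101×10^5 km, v_c = √(μ/r) = 2.8365 km/s.
Vis-viva on the transfer ellipse at r = 3.101×10^5 km gives v_t = √[μ(2/r − 1/a_t)] = 1.2811 km/s.
Δv₂ = |v_t − v_c| = |1.2811 − 2.8365| = 1.555 km/s.

Δv₂ = 1.555 km/s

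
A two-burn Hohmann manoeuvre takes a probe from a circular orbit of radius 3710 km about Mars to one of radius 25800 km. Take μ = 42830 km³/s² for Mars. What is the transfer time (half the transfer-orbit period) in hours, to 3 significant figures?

t = 7.56 hours

The Hohmann ellipse has a_t = (r₁ + r₂)/2 = 14755 km.
By Kepler's third law the transfer-orbit period is T = 2π√(a_t³/μ), so t = T/2 = 27210 s.
Converting: 27210 s ÷ 3600 s/hour = 7.56 hours.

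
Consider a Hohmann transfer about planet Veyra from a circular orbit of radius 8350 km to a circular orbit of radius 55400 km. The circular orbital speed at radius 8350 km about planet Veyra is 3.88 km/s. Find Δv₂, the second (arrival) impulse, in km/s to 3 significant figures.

From the circular-orbit relation v² = μ/r at r = 8350 km: μ = v²r = (3.88)² × 8350 = 1.25704×10^5 km³/s².
Semi-major axis of the transfer orbit: a_t = (8350 + 55400)/2 = 31875 km.
On the circular orbit at r = 55400 km, v_c = √(μ/r) = 1.50633 km/s.
Transfer-orbit speed at the same r (vis-viva, a = a_t): v_t = √[μ(2/r − 1/a_t)] = 0.770971 km/s.
Δv₂ = |v_t − v_c| = |0.770971 − 1.50633| = 0.7354 km/s.

Δv₂ = 0.735 km/s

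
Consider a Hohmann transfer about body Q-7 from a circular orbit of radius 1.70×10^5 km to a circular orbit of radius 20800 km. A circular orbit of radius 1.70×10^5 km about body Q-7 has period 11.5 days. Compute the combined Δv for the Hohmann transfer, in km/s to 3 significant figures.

Δv = 1.60 km/s

From Kepler's third law T² = 4π²r³/μ at r = 1.70×10^5 km, T = 11.5 days = 11.5 × 86400 s = 9.936×10^5 s: μ = 4π²r³/T² = 1.96464×10^5 km³/s².
Semi-major axis of the transfer orbit: a_t = (1.700×10^5 + 20800)/2 = 95400 km.
Circular speed at r₁: v₁ = √(μ/r₁) = √(1.96464×10^5/1.700×10^5) = 1.07502 km/s.
Transfer-orbit speed at r₁ (v² = μ(2/r − 1/a)): v_a = √[μ(2/r₁ − 1/a_t)] = 0.501966 km/s.
First burn Δv₁ = |v_a − v₁| = 0.5731 km/s.
Circular speed at r₂: v₂ = √(μ/r₂) = 3.0733 km/s.
Transfer-orbit speed at r₂: v_p = √[μ(2/r₂ − 1/a_t)] = 4.1026 km/s.
Second burn Δv₂ = |v₂ − v_p| = 1.029 km/s.
Δv = Δv₁ + Δv₂ = 0.5731 + 1.029 = 1.602 km/s.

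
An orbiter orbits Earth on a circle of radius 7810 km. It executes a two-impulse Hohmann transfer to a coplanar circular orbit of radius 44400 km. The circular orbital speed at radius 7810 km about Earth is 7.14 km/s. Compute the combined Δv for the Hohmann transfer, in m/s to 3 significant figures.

Δv = 3530 m/s

From the circular-orbit relation v² = μ/r at r = 7810 km: μ = v²r = (7.14)² × 7810 = 3.98151×10^5 km³/s².
Transfer-ellipse semi-major axis a_t = (r₁ + r₂)/2 = (7810 + 44400)/2 = 26105 km.
Circular speed at r₁: v₁ = √(μ/r₁) = √(3.98151×10^5/7810) = 7.1400 km/s.
Transfer-orbit speed at r₁ (v² = μ(2/r − 1/a)): v_p = √[μ(2/r₁ − 1/a_t)] = 9.3117 km/s.
First burn Δv₁ = |v_p − v₁| = 2.1717 km/s.
At r₂, v₂ = √(μ/r₂) = 2.99455 km/s.
Transfer-orbit speed at r₂: v_a = √[μ(2/r₂ − 1/a_t)] = 1.63793 km/s.
Second burn Δv₂ = |v₂ − v_a| = 1.3566 km/s.
Δv = Δv₁ + Δv₂ = 2.1717 + 1.3566 = 3.528 km/s.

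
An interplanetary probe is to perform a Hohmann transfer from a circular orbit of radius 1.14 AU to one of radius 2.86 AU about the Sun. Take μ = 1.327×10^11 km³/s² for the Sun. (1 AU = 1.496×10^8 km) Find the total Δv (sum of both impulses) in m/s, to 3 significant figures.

In km: r₁ = 1.14 × 1.496×10^8 = 1.70544×10^8 km; r₂ = 2.86 × 1.496×10^8 = 4.27856×10^8 km.
Semi-major axis of the transfer orbit: a_t = (1.70544×10^8 + 4.27856×10^8)/2 = 2.992×10^8 km.
Circular speed at r₁: v₁ = √(μ/r₁) = √(1.327×10^11/1.70544×10^8) = 27.89441 km/s.
Transfer-orbit speed at r₁ (vis-viva): v_p = √[μ(2/r₁ − 1/a_t)] = 33.35687 km/s.
First burn Δv₁ = |v_p − v₁| = 5.462 km/s.
Circular speed at r₂: v₂ = √(μ/r₂) = 17.611 km/s.
Transfer-orbit speed at r₂: v_a = √[μ(2/r₂ − 1/a_t)] = 13.296 km/s.
Second burn Δv₂ = |v₂ − v_a| = 4.315 km/s.
Δv = Δv₁ + Δv₂ = 5.462 + 4.315 = 9.777 km/s.

Δv = 9780 m/s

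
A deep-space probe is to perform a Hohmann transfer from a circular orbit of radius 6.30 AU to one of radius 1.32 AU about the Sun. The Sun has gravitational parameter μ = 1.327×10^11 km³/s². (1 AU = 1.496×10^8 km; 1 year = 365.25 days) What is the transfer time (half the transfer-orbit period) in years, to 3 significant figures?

t = 3.72 years

In km: r₁ = 6.30 × 1.496×10^8 = 9.4248×10^8 km; r₂ = 1.32 × 1.496×10^8 = 1.97472×10^8 km.
Semi-major axis of the transfer orbit: a_t = (9.4248×10^8 + 1.97472×10^8)/2 = 5.69976×10^8 km.
Transfer time t = π√(a_t³/μ) = π√((5.69976×10^8)³ / 1.327×10^11) = 1.174×10^8 s.
Converting: 1.174×10^8 s ÷ 3.15576×10^7 s/year (365.25 × 86400) = 3.72 years.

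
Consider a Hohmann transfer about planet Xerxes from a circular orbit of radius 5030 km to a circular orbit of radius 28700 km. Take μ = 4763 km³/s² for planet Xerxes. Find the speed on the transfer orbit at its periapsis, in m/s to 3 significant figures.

v = 1270 m/s

Transfer-ellipse semi-major axis a_t = (r₁ + r₂)/2 = (5030 + 28700)/2 = 16865 km.
At periapsis, r = 5030 km.
From the vis-viva equation, v = √[μ(2/r − 1/a_t)] = 1.269 km/s.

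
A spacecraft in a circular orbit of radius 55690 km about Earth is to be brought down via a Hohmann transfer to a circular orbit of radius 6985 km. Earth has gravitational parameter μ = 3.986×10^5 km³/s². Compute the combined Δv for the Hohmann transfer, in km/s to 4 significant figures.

Δv = 3.928 km/s

Transfer-ellipse semi-major axis a_t = (r₁ + r₂)/2 = (55690 + 6985)/2 = 31337.5 km.
Circular speed at r₁: v₁ = √(μ/r₁) = √(3.986×10^5/55690) = 2.675 km/s.
Transfer-orbit speed at r₁ (vis-viva equation): v_a = √[μ(2/r₁ − 1/a_t)] = 1.263 km/s.
First burn Δv₁ = |v_a − v₁| = 1.412 km/s.
At r₂, v₂ = √(μ/r₂) = 7.554 km/s.
Transfer-orbit speed at r₂: v_p = √[μ(2/r₂ − 1/a_t)] = 10.07 km/s.
Second burn Δv₂ = |v₂ − v_p| = 2.516 km/s.
Total Δv = Δv₁ + Δv₂ = 3.928 km/s.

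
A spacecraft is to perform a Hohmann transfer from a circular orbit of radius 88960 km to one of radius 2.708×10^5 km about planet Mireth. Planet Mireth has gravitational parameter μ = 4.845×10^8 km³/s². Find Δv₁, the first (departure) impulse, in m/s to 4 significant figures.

Δv₁ = 16750 m/s

Semi-major axis of the transfer orbit: a_t = (88960 + 2.708×10^5)/2 = 1.7988×10^5 km.
Circular speed at r = 88960 km: v_c = √(μ/r) = 73.80 km/s.
Transfer-orbit speed at the same r (vis-viva, a = a_t): v_t = √[μ(2/r − 1/a_t)] = 90.55 km/s.
Δv₁ = |v_t − v_c| = |90.55 − 73.80| = 16.75 km/s.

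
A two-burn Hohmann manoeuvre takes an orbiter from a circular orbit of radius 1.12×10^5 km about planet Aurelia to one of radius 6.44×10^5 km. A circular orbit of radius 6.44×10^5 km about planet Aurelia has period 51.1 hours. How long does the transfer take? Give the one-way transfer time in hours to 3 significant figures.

From Kepler's third law T² = 4π²r³/μ at r = 6.44×10^5 km, T = 51.1 hours = 51.1 × 3600 s = 1.8396×10^5 s: μ = 4π²r³/T² = 3.11581×10^8 km³/s².
Transfer-ellipse semi-major axis a_t = (r₁ + r₂)/2 = (1.120×10^5 + 6.440×10^5)/2 = 3.780×10^5 km.
Transfer time t = π√(a_t³/μ) = π√((3.780×10^5)³ / 3.11581×10^8) = 41360 s.
Converting: 41360 s ÷ 3600 s/hour = 11.5 hours.

t = 11.5 hours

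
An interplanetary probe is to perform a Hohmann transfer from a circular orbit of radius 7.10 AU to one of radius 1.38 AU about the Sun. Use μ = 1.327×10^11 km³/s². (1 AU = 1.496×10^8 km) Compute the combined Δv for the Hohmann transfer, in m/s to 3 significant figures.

In km: r₁ = 7.10 × 1.496×10^8 = 1.06216×10^9 km; r₂ = 1.38 × 1.496×10^8 = 2.06448×10^8 km.
Transfer-ellipse semi-major axis a_t = (r₁ + r₂)/2 = (1.06216×10^9 + 2.06448×10^8)/2 = 6.34304×10^8 km.
At r₁ the circular-orbit speed is v₁ = √(μ/r₁) = 11.1774 km/s.
Transfer-orbit speed at r₁ (vis-viva): v_a = √[μ(2/r₁ − 1/a_t)] = 6.37672 km/s.
First burn Δv₁ = |v_a − v₁| = 4.801 km/s.
At r₂, v₂ = √(μ/r₂) = 25.353 km/s.
Transfer-orbit speed at r₂: v_p = √[μ(2/r₂ − 1/a_t)] = 32.808 km/s.
Second burn Δv₂ = |v₂ − v_p| = 7.455 km/s.
Δv = Δv₁ + Δv₂ = 4.801 + 7.455 = 12.26 km/s.

Δv = 12300 m/s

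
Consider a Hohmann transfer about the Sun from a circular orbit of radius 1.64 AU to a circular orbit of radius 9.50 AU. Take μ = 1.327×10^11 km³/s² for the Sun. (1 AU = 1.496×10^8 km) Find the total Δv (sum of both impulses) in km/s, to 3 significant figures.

Δv = 11.5 km/s

In km: r₁ = 1.64 × 1.496×10^8 = 2.45344×10^8 km; r₂ = 9.50 × 1.496×10^8 = 1.4212×10^9 km.
The Hohmann ellipse has a_t = (r₁ + r₂)/2 = 8.33272×10^8 km.
At r₁ the circular-orbit speed is v₁ = √(μ/r₁) = 23.257 km/s.
On the transfer ellipse at r₁, vis-viva equation gives v_p = √[μ(2/r₁ − 1/a_t)] = 30.373 km/s.
First burn Δv₁ = |v_p − v₁| = 7.116 km/s.
At r₂, v₂ = √(μ/r₂) = 9.663 km/s.
Transfer-orbit speed at r₂: v_a = √[μ(2/r₂ − 1/a_t)] = 5.243 km/s.
Second burn Δv₂ = |v₂ − v_a| = 4.420 km/s.
Total Δv = Δv₁ + Δv₂ = 11.54 km/s.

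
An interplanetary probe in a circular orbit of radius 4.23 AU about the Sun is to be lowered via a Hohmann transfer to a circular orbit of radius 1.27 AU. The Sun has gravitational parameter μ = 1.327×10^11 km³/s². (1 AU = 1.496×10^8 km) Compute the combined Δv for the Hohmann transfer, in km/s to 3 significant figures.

In km: r₁ = 4.23 × 1.496×10^8 = 6.32808×10^8 km; r₂ = 1.27 × 1.496×10^8 = 1.89992×10^8 km.
The Hohmann ellipse has a_t = (r₁ + r₂)/2 = 4.114×10^8 km.
At r₁ the circular-orbit speed is v₁ = √(μ/r₁) = 14.481 km/s.
Transfer-orbit speed at r₁ (vis-viva equation): v_a = √[μ(2/r₁ − 1/a_t)] = 9.8409 km/s.
First burn Δv₁ = |v_a − v₁| = 4.640 km/s.
Circular speed at r₂: v₂ = √(μ/r₂) = 26.428 km/s.
Transfer-orbit speed at r₂: v_p = √[μ(2/r₂ − 1/a_t)] = 32.777 km/s.
Second burn Δv₂ = |v₂ − v_p| = 6.349 km/s.
Total Δv = Δv₁ + Δv₂ = 10.99 km/s.

Δv = 11.0 km/s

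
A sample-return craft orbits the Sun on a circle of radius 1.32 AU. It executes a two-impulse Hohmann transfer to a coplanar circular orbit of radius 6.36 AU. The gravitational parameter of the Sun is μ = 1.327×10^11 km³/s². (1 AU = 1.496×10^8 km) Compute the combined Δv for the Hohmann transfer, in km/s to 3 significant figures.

In km: r₁ = 1.32 × 1.496×10^8 = 1.97472×10^8 km; r₂ = 6.36 × 1.496×10^8 = 9.51456×10^8 km.
Transfer-ellipse semi-major axis a_t = (r₁ + r₂)/2 = (1.97472×10^8 + 9.51456×10^8)/2 = 5.74464×10^8 km.
Circular speed at r₁: v₁ = √(μ/r₁) = √(1.327×10^11/1.97472×10^8) = 25.9228 km/s.
On the transfer ellipse at r₁, vis-viva equation gives v_p = √[μ(2/r₁ − 1/a_t)] = 33.3615 km/s.
First burn Δv₁ = |v_p − v₁| = 7.4387 km/s.
At r₂, v₂ = √(μ/r₂) = 11.8098 km/s.
Transfer-orbit speed at r₂: v_a = √[μ(2/r₂ − 1/a_t)] = 6.92409 km/s.
Second burn Δv₂ = |v₂ − v_a| = 4.8857 km/s.
Total Δv = Δv₁ + Δv₂ = 12.32 km/s.

Δv = 12.3 km/s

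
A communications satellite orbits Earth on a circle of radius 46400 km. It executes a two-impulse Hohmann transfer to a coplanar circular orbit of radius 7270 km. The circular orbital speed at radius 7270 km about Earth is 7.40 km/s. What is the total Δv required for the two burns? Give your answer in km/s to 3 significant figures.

Δv = 3.74 km/s

From the circular-orbit relation v² = μ/r at r = 7270 km: μ = v²r = (7.40)² × 7270 = 3.98105×10^5 km³/s².
The Hohmann ellipse has a_t = (r₁ + r₂)/2 = 26835 km.
At r₁ the circular-orbit speed is v₁ = √(μ/r₁) = 2.9291 km/s.
On the transfer ellipse at r₁, v² = μ(2/r − 1/a) gives v_a = √[μ(2/r₁ − 1/a_t)] = 1.5246 km/s.
First burn Δv₁ = |v_a − v₁| = 1.4045 km/s.
Circular speed at r₂: v₂ = √(μ/r₂) = 7.4000 km/s.
Transfer-orbit speed at r₂: v_p = √[μ(2/r₂ − 1/a_t)] = 9.7306 km/s.
Second burn Δv₂ = |v₂ − v_p| = 2.3306 km/s.
Total Δv = Δv₁ + Δv₂ = 3.735 km/s.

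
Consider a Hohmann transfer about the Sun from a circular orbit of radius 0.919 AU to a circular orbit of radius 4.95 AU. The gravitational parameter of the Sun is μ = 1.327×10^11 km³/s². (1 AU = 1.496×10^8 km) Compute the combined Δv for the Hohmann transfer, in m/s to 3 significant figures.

In km: r₁ = 0.919 × 1.496×10^8 = 1.374824×10^8 km; r₂ = 4.95 × 1.496×10^8 = 7.4052×10^8 km.
Transfer-ellipse semi-major axis a_t = (r₁ + r₂)/2 = (1.374824×10^8 + 7.4052×10^8)/2 = 4.390012×10^8 km.
At r₁ the circular-orbit speed is v₁ = √(μ/r₁) = 31.068 km/s.
Transfer-orbit speed at r₁ (v² = μ(2/r − 1/a)): v_p = √[μ(2/r₁ − 1/a_t)] = 40.350 km/s.
First burn Δv₁ = |v_p − v₁| = 9.282 km/s.
At r₂, v₂ = √(μ/r₂) = 13.3865 km/s.
Transfer-orbit speed at r₂: v_a = √[μ(2/r₂ − 1/a_t)] = 7.49131 km/s.
Second burn Δv₂ = |v₂ − v_a| = 5.895 km/s.
Total Δv = Δv₁ + Δv₂ = 15.18 km/s.

Δv = 15200 m/s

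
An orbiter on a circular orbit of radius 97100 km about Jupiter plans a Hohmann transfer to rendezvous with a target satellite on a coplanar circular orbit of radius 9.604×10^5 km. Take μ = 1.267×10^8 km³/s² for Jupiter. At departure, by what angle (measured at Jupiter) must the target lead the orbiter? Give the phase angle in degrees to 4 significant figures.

Transfer-ellipse semi-major axis a_t = (r₁ + r₂)/2 = (97100 + 9.604×10^5)/2 = 5.2875×10^5 km.
The half-period of the transfer ellipse is t = π√(a_t³/μ) = 1.07309×10^5 s.
Target angular speed ω₂ = √(μ/r₂³) = 1.19594×10^-5 rad/s.
Angle swept by the target during transfer: ω₂·t = 1.2834 rad = 73.53°.
The orbiter traverses 180° on the transfer ellipse, so the target must lead by 180° − 73.53° = 106.5°.

φ = 106.5°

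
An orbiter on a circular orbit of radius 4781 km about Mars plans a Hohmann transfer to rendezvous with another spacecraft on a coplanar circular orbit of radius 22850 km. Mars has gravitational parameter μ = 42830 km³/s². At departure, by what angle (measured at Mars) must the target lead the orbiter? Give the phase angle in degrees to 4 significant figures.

φ = 95.38°

Transfer-ellipse semi-major axis a_t = (r₁ + r₂)/2 = (4781 + 22850)/2 = 13815.5 km.
Transfer time t = π√(a_t³/μ) = 24650.5 s.
Target angular speed ω₂ = √(μ/r₂³) = 5.99163×10^-5 rad/s.
Angle swept by the target during transfer: ω₂·t = 1.47697 rad = 84.62°.
The orbiter traverses 180° on the transfer ellipse, so the target must lead by 180° − 84.62° = 95.38°.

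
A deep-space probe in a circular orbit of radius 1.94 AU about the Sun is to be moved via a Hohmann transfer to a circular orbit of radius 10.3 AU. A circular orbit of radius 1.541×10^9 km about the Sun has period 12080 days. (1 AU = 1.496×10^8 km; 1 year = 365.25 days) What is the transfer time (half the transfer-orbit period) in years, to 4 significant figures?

From Kepler's third law T² = 4π²r³/μ at r = 1.541×10^9 km, T = 12080 days = 12080 × 86400 s = 1.043712×10^9 s: μ = 4π²r³/T² = 1.32619×10^11 km³/s².
In km: r₁ = 1.94 × 1.496×10^8 = 2.90224×10^8 km; r₂ = 10.3 × 1.496×10^8 = 1.54088×10^9 km.
Semi-major axis of the transfer orbit: a_t = (2.90224×10^8 + 1.54088×10^9)/2 = 9.15552×10^8 km.
Half the transfer-orbit period gives t = π√(a_t³/μ) = 2.390×10^8 s.
Converting: 2.390×10^8 s ÷ 3.15576×10^7 s/year (365.25 × 86400) = 7.573 years.

t = 7.573 years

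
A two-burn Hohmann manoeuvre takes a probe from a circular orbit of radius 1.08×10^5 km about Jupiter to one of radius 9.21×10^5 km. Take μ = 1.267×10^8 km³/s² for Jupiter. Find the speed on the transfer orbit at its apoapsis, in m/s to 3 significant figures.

v = 5370 m/s

Transfer-ellipse semi-major axis a_t = (r₁ + r₂)/2 = (1.080×10^5 + 9.210×10^5)/2 = 5.145×10^5 km.
At apoapsis, r = 9.210×10^5 km.
Applying v² = μ(2/r − 1/a_t): v = 5.374 km/s.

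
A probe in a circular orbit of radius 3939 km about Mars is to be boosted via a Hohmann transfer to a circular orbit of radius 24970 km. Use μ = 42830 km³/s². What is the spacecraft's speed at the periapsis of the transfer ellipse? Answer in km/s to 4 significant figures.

Transfer-ellipse semi-major axis a_t = (r₁ + r₂)/2 = (3939 + 24970)/2 = 14454.5 km.
At periapsis, r = 3939 km.
Vis-viva: v = √[μ(2/r − 1/a_t)] = √[42830 × (2/3939 − 1/14454.5)] = 4.334 km/s.

v = 4.334 km/s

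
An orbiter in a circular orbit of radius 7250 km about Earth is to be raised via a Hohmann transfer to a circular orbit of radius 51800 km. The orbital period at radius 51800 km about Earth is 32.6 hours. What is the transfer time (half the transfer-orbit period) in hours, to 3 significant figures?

t = 7.01 hours

From Kepler's third law T² = 4π²r³/μ at r = 51800 km, T = 32.6 hours = 32.6 × 3600 s = 1.1736×10^5 s: μ = 4π²r³/T² = 3.98390×10^5 km³/s².
Semi-major axis of the transfer orbit: a_t = (7250 + 51800)/2 = 29525 km.
Transfer time t = π√(a_t³/μ) = π√((29525)³ / 3.98390×10^5) = 25250 s.
Converting: 25250 s ÷ 3600 s/hour = 7.01 hours.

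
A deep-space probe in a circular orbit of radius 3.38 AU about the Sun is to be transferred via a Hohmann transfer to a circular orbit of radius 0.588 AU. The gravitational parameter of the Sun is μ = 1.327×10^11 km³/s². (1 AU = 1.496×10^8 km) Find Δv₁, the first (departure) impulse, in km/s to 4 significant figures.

In km: r₁ = 3.38 × 1.496×10^8 = 5.05648×10^8 km; r₂ = 0.588 × 1.496×10^8 = 8.79648×10^7 km.
Transfer-ellipse semi-major axis a_t = (r₁ + r₂)/2 = (5.05648×10^8 + 8.79648×10^7)/2 = 2.968064×10^8 km.
On the circular orbit at r = 5.05648×10^8 km, v_c = √(μ/r) = 16.20 km/s.
Vis-viva on the transfer ellipse at r = 5.05648×10^8 km gives v_t = √[μ(2/r − 1/a_t)] = 8.819 km/s.
Δv₁ = |v_t − v_c| = |8.819 − 16.20| = 7.381 km/s.

Δv₁ = 7.381 km/s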